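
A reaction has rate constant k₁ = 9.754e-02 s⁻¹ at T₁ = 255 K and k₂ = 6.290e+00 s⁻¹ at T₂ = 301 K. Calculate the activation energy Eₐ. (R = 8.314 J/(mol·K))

57.8 kJ/mol

Step 1: Use the two-temperature Arrhenius form: ln(k₂/k₁) = -Eₐ/R × (1/T₂ - 1/T₁)
Step 2: ln(k₂/k₁) = ln(6.290e+00/9.754e-02) = ln(64.4864) = 4.16645
Step 3: 1/T₂ - 1/T₁ = 1/301 - 1/255 = -5.993095e-04 K⁻¹
Step 4: Eₐ = -R × ln(k₂/k₁) / (1/T₂ - 1/T₁) = -8.314 × 4.16645 / -5.993095e-04
Step 5: Eₐ = 5.7800e+04 J/mol = 57.8 kJ/mol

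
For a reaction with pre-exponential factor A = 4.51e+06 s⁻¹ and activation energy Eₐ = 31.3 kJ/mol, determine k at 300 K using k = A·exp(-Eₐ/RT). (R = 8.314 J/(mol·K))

1.60e+01 s⁻¹

Step 1: Use the Arrhenius equation: k = A × exp(-Eₐ/RT)
Step 2: Convert Eₐ to J/mol: 31.3 kJ/mol = 31300 J/mol
Step 3: Calculate the exponent: -Eₐ/(RT) = -31300/(8.314 × 300) = -12.54911
Step 4: k = 4.51e+06 × exp(-12.54911)
Step 5: k = 4.51e+06 × 3.54806e-06 = 1.6002e+01 s⁻¹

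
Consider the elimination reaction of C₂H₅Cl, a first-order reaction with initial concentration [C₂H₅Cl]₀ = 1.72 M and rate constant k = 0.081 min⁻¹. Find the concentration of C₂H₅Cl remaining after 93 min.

0.0009204 M

Step 1: For a first-order reaction: [C₂H₅Cl] = [C₂H₅Cl]₀ × e^(-kt)
Step 2: [C₂H₅Cl] = 1.72 × e^(-0.081 × 93)
Step 3: [C₂H₅Cl] = 1.72 × e^(-7.533)
Step 4: [C₂H₅Cl] = 1.72 × 0.00053513 = 0.0009204 M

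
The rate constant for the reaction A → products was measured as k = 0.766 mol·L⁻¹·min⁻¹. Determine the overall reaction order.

zeroth order (0)

Step 1: The units of k for an nth-order reaction are (concentration)^(1-n)·(time)⁻¹.
Step 2: Here k has units mol·L⁻¹·min⁻¹, so the concentration exponent is 1.
Step 3: 1 - n = 1 ⇒ n = 0. The reaction is zeroth order.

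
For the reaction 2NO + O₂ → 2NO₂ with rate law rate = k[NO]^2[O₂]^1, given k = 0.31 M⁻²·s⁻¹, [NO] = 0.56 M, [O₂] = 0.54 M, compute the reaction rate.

0.0525 M/s

Step 1: The rate law is rate = k[NO]^2[O₂]^1
Step 2: Substitute: rate = 0.31 × (0.56)^2 × (0.54)^1
Step 3: rate = 0.31 × 0.3136 × 0.54 = 0.0524966 M/s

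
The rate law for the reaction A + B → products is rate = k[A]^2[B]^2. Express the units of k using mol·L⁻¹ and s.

(mol·L⁻¹)⁻³·s⁻¹

Step 1: Overall order = 2 + 2 = 4.
Step 2: rate has units mol·L⁻¹·s⁻¹; [A]^2[B]^2 has units (mol·L⁻¹)^4.
Step 3: k = rate/([A]^2[B]^2), so units of k = (mol·L⁻¹)^(1-4)·s⁻¹ = (mol·L⁻¹)⁻³·s⁻¹.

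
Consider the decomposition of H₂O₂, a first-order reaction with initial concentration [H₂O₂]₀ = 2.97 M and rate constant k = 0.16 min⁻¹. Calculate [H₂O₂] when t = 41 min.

0.004205 M

Step 1: For a first-order reaction: [H₂O₂] = [H₂O₂]₀ × e^(-kt)
Step 2: [H₂O₂] = 2.97 × e^(-0.16 × 41)
Step 3: [H₂O₂] = 2.97 × e^(-6.56)
Step 4: [H₂O₂] = 2.97 × 0.00141589 = 0.004205 M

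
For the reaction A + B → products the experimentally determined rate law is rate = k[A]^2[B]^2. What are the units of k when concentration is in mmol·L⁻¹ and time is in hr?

(mmol·L⁻¹)⁻³·hr⁻¹

Step 1: Overall order = 2 + 2 = 4.
Step 2: rate has units mmol·L⁻¹·hr⁻¹; [A]^2[B]^2 has units (mmol·L⁻¹)^4.
Step 3: k = rate/([A]^2[B]^2), so units of k = (mmol·L⁻¹)^(1-4)·hr⁻¹ = (mmol·L⁻¹)⁻³·hr⁻¹.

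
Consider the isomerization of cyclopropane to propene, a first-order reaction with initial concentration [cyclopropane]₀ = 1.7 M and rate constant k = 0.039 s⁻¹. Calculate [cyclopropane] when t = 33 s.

0.4694 M

Step 1: For a first-order reaction: [cyclopropane] = [cyclopropane]₀ × e^(-kt)
Step 2: [cyclopropane] = 1.7 × e^(-0.039 × 33)
Step 3: [cyclopropane] = 1.7 × e^(-1.287)
Step 4: [cyclopropane] = 1.7 × 0.276098 = 0.4694 M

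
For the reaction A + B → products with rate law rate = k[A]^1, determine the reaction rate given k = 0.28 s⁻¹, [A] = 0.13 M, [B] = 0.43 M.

0.0364 M/s

Step 1: The rate law is rate = k[A]^1
Step 2: Note that the rate does not depend on [B] (zero order in B).
Step 3: rate = 0.28 × (0.13)^1 = 0.0364 M/s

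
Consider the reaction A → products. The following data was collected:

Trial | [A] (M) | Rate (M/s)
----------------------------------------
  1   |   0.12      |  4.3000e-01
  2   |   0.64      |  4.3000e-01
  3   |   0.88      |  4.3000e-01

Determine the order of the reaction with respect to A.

zeroth order (0)

Step 1: Compare trials - when concentration changes, rate stays constant.
Step 2: rate₂/rate₁ = 4.3000e-01/4.3000e-01 = 1
Step 3: [A]₂/[A]₁ = 0.64/0.12 = 5.333
Step 4: Since rate ratio ≈ (conc ratio)^0, the reaction is zeroth order.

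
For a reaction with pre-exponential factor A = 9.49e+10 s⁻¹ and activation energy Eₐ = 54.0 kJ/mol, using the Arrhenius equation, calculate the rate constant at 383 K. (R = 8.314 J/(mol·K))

4.10e+03 s⁻¹

Step 1: Use the Arrhenius equation: k = A × exp(-Eₐ/RT)
Step 2: Convert Eₐ to J/mol: 54.0 kJ/mol = 54000 J/mol
Step 3: Calculate the exponent: -Eₐ/(RT) = -54000/(8.314 × 383) = -16.95840
Step 4: k = 9.49e+10 × exp(-16.95840)
Step 5: k = 9.49e+10 × 4.31579e-08 = 4.0957e+03 s⁻¹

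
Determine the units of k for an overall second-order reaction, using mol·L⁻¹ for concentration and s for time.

(mol·L⁻¹)⁻¹·s⁻¹

Step 1: For overall order n, rate = k × (concentration)^n.
Step 2: Rate has units mol·L⁻¹·s⁻¹; concentration term has units (mol·L⁻¹)^2.
Step 3: k = rate / (concentration)^n, so units of k = (mol·L⁻¹)^(1-2)·s⁻¹ = (mol·L⁻¹)⁻¹·s⁻¹.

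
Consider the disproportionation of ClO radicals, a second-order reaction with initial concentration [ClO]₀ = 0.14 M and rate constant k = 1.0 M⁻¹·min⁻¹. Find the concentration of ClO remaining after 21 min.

0.03553 M

Step 1: For a second-order reaction: 1/[ClO] = 1/[ClO]₀ + kt
Step 2: 1/[ClO] = 1/0.14 + 1.0 × 21
Step 3: 1/[ClO] = 7.143 + 21 = 28.14
Step 4: [ClO] = 1/28.14 = 0.03553 M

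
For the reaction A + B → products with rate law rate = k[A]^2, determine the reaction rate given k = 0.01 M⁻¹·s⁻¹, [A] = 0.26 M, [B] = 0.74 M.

0.000676 M/s

Step 1: The rate law is rate = k[A]^2
Step 2: Note that the rate does not depend on [B] (zero order in B).
Step 3: rate = 0.01 × (0.26)^2 = 0.000676 M/s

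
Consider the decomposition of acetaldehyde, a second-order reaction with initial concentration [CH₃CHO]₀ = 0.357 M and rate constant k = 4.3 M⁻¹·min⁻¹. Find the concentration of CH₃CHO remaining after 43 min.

0.005328 M

Step 1: For a second-order reaction: 1/[CH₃CHO] = 1/[CH₃CHO]₀ + kt
Step 2: 1/[CH₃CHO] = 1/0.357 + 4.3 × 43
Step 3: 1/[CH₃CHO] = 2.801 + 184.9 = 187.7
Step 4: [CH₃CHO] = 1/187.7 = 0.005328 M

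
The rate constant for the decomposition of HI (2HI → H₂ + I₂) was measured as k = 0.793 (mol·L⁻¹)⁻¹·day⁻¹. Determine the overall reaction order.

second order (2)

Step 1: The units of k for an nth-order reaction are (concentration)^(1-n)·(time)⁻¹.
Step 2: Here k has units (mol·L⁻¹)⁻¹·day⁻¹, so the concentration exponent is -1.
Step 3: 1 - n = -1 ⇒ n = 2. The reaction is second order.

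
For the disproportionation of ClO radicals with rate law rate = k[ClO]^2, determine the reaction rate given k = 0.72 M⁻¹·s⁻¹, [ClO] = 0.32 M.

0.07373 M/s

Step 1: Identify the rate law: rate = k[ClO]^2
Step 2: Substitute values: rate = 0.72 × (0.32)^2
Step 3: Calculate: rate = 0.72 × 0.1024 = 0.073728 M/s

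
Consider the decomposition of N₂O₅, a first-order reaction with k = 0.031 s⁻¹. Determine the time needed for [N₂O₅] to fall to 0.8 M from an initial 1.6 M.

22.36 s

Step 1: For first-order: t = ln([N₂O₅]₀/[N₂O₅])/k
Step 2: t = ln(1.6/0.8)/0.031
Step 3: t = ln(2)/0.031
Step 4: t = 0.6931/0.031 = 22.36 s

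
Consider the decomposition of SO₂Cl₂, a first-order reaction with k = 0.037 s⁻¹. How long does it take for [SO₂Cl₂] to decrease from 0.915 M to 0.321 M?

28.31 s

Step 1: For first-order: t = ln([SO₂Cl₂]₀/[SO₂Cl₂])/k
Step 2: t = ln(0.915/0.321)/0.037
Step 3: t = ln(2.85)/0.037
Step 4: t = 1.047/0.037 = 28.31 s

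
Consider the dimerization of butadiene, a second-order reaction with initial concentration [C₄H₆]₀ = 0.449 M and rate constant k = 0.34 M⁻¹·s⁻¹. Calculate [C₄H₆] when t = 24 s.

0.09627 M

Step 1: For a second-order reaction: 1/[C₄H₆] = 1/[C₄H₆]₀ + kt
Step 2: 1/[C₄H₆] = 1/0.449 + 0.34 × 24
Step 3: 1/[C₄H₆] = 2.227 + 8.16 = 10.39
Step 4: [C₄H₆] = 1/10.39 = 0.09627 M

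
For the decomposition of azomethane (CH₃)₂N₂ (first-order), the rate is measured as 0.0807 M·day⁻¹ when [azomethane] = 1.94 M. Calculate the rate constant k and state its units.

0.0416 day⁻¹

Step 1: rate = k[azomethane]^1, so k = rate / [azomethane]^1.
Step 2: k = 0.0807 / (1.94)^1 = 0.0807 / 1.94.
Step 3: k = 0.0416 day⁻¹.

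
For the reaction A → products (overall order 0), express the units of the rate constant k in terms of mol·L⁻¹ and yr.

mol·L⁻¹·yr⁻¹

Step 1: For overall order n, rate = k × (concentration)^n.
Step 2: Rate has units mol·L⁻¹·yr⁻¹; concentration term has units (mol·L⁻¹)^0.
Step 3: k = rate / (concentration)^n, so units of k = (mol·L⁻¹)^(1-0)·yr⁻¹ = mol·L⁻¹·yr⁻¹.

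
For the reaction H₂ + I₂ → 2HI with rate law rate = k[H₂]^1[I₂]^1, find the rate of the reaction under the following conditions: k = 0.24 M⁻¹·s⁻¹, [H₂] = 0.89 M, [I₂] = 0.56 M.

0.1196 M/s

Step 1: The rate law is rate = k[H₂]^1[I₂]^1
Step 2: Substitute: rate = 0.24 × (0.89)^1 × (0.56)^1
Step 3: rate = 0.24 × 0.89 × 0.56 = 0.119616 M/s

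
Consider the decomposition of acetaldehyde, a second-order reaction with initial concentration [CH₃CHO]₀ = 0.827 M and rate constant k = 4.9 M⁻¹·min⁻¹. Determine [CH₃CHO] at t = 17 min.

0.01183 M

Step 1: For a second-order reaction: 1/[CH₃CHO] = 1/[CH₃CHO]₀ + kt
Step 2: 1/[CH₃CHO] = 1/0.827 + 4.9 × 17
Step 3: 1/[CH₃CHO] = 1.209 + 83.3 = 84.51
Step 4: [CH₃CHO] = 1/84.51 = 0.01183 M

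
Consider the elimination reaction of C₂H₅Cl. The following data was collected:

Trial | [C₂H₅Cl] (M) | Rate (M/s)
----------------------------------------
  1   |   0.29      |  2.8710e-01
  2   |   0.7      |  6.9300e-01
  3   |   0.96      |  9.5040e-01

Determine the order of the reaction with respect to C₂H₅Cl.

first order (1)

Step 1: Compare trials to find order n where rate₂/rate₁ = ([C₂H₅Cl]₂/[C₂H₅Cl]₁)^n
Step 2: rate₂/rate₁ = 6.9300e-01/2.8710e-01 = 2.414
Step 3: [C₂H₅Cl]₂/[C₂H₅Cl]₁ = 0.7/0.29 = 2.414
Step 4: n = ln(2.414)/ln(2.414) = 1.00 ≈ 1
Step 5: The reaction is first order in C₂H₅Cl.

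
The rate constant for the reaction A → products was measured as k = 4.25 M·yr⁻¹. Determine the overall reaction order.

zeroth order (0)

Step 1: The units of k for an nth-order reaction are (concentration)^(1-n)·(time)⁻¹.
Step 2: Here k has units M·yr⁻¹, so the concentration exponent is 1.
Step 3: 1 - n = 1 ⇒ n = 0. The reaction is zeroth order.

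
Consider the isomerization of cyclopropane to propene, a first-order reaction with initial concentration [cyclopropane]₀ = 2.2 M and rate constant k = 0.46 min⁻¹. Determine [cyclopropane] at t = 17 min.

0.0008836 M

Step 1: For a first-order reaction: [cyclopropane] = [cyclopropane]₀ × e^(-kt)
Step 2: [cyclopropane] = 2.2 × e^(-0.46 × 17)
Step 3: [cyclopropane] = 2.2 × e^(-7.82)
Step 4: [cyclopropane] = 2.2 × 0.000401622 = 0.0008836 M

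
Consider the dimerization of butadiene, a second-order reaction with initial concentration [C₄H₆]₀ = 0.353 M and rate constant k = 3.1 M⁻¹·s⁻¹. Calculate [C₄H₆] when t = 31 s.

0.01011 M

Step 1: For a second-order reaction: 1/[C₄H₆] = 1/[C₄H₆]₀ + kt
Step 2: 1/[C₄H₆] = 1/0.353 + 3.1 × 31
Step 3: 1/[C₄H₆] = 2.833 + 96.1 = 98.93
Step 4: [C₄H₆] = 1/98.93 = 0.01011 M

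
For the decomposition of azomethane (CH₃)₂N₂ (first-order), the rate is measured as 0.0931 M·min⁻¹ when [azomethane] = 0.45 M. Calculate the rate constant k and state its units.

0.2069 min⁻¹

Step 1: rate = k[azomethane]^1, so k = rate / [azomethane]^1.
Step 2: k = 0.0931 / (0.45)^1 = 0.0931 / 0.45.
Step 3: k = 0.2069 min⁻¹.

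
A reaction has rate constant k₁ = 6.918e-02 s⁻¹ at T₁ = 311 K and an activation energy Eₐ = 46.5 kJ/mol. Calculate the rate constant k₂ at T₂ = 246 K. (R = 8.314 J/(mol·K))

5.974e-04 s⁻¹

Step 1: Use the two-temperature Arrhenius form: ln(k₂/k₁) = -Eₐ/R × (1/T₂ - 1/T₁)
Step 2: Convert Eₐ to J/mol: 46.5 kJ/mol = 46500 J/mol
Step 3: 1/T₂ - 1/T₁ = 1/246 - 1/311 = 8.496066e-04 K⁻¹
Step 4: ln(k₂/k₁) = -46500/8.314 × 8.496066e-04 = -4.75183
Step 5: k₂ = k₁ × exp(-4.75183) = 6.918e-02 × 8.63588e-03 = 5.974e-04 s⁻¹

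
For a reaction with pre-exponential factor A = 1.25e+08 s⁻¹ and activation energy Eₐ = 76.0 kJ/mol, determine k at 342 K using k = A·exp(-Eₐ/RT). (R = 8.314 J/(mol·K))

3.08e-04 s⁻¹

Step 1: Use the Arrhenius equation: k = A × exp(-Eₐ/RT)
Step 2: Convert Eₐ to J/mol: 76.0 kJ/mol = 76000 J/mol
Step 3: Calculate the exponent: -Eₐ/(RT) = -76000/(8.314 × 342) = -26.72868
Step 4: k = 1.25e+08 × exp(-26.72868)
Step 5: k = 1.25e+08 × 2.46537e-12 = 3.0817e-04 s⁻¹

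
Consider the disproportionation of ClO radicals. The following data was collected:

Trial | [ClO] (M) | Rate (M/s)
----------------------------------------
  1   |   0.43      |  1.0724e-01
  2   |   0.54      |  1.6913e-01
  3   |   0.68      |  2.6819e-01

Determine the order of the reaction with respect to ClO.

second order (2)

Step 1: Compare trials to find order n where rate₂/rate₁ = ([ClO]₂/[ClO]₁)^n
Step 2: rate₂/rate₁ = 1.6913e-01/1.0724e-01 = 1.577
Step 3: [ClO]₂/[ClO]₁ = 0.54/0.43 = 1.256
Step 4: n = ln(1.577)/ln(1.256) = 2.00 ≈ 2
Step 5: The reaction is second order in ClO.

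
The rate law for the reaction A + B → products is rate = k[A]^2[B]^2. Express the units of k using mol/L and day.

(mol/L)⁻³·day⁻¹

Step 1: Overall order = 2 + 2 = 4.
Step 2: rate has units mol/L·day⁻¹; [A]^2[B]^2 has units (mol/L)^4.
Step 3: k = rate/([A]^2[B]^2), so units of k = (mol/L)^(1-4)·day⁻¹ = (mol/L)⁻³·day⁻¹.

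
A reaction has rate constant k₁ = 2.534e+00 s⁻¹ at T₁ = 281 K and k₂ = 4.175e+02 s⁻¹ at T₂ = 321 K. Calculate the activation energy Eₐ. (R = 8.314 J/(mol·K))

95.7 kJ/mol

Step 1: Use the two-temperature Arrhenius form: ln(k₂/k₁) = -Eₐ/R × (1/T₂ - 1/T₁)
Step 2: ln(k₂/k₁) = ln(4.175e+02/2.534e+00) = ln(164.759) = 5.10449
Step 3: 1/T₂ - 1/T₁ = 1/321 - 1/281 = -4.434541e-04 K⁻¹
Step 4: Eₐ = -R × ln(k₂/k₁) / (1/T₂ - 1/T₁) = -8.314 × 5.10449 / -4.434541e-04
Step 5: Eₐ = 9.5700e+04 J/mol = 95.7 kJ/mol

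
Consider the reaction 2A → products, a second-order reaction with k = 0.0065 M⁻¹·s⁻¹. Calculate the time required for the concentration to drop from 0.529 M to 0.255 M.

312.5 s

Step 1: For second-order: t = (1/[A] - 1/[A]₀)/k
Step 2: t = (1/0.255 - 1/0.529)/0.0065
Step 3: t = (3.922 - 1.89)/0.0065
Step 4: t = 2.031/0.0065 = 312.5 s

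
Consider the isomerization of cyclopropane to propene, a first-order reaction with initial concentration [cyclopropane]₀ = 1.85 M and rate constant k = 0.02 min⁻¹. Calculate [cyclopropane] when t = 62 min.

0.5354 M

Step 1: For a first-order reaction: [cyclopropane] = [cyclopropane]₀ × e^(-kt)
Step 2: [cyclopropane] = 1.85 × e^(-0.02 × 62)
Step 3: [cyclopropane] = 1.85 × e^(-1.24)
Step 4: [cyclopropane] = 1.85 × 0.289384 = 0.5354 M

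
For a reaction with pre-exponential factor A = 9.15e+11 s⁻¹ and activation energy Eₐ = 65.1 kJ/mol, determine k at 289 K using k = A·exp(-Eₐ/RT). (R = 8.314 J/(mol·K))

1.57e+00 s⁻¹

Step 1: Use the Arrhenius equation: k = A × exp(-Eₐ/RT)
Step 2: Convert Eₐ to J/mol: 65.1 kJ/mol = 65100 J/mol
Step 3: Calculate the exponent: -Eₐ/(RT) = -65100/(8.314 × 289) = -27.09400
Step 4: k = 9.15e+11 × exp(-27.09400)
Step 5: k = 9.15e+11 × 1.71090e-12 = 1.5655e+00 s⁻¹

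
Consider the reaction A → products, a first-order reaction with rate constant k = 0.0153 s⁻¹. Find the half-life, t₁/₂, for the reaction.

45.3 s

Step 1: For a first-order reaction, t₁/₂ = ln(2)/k
Step 2: t₁/₂ = ln(2)/0.0153
Step 3: t₁/₂ = 0.6931/0.0153 = 45.3 s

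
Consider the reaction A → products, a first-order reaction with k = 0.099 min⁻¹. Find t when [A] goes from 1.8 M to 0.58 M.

11.44 min

Step 1: For first-order: t = ln([A]₀/[A])/k
Step 2: t = ln(1.8/0.58)/0.099
Step 3: t = ln(3.103)/0.099
Step 4: t = 1.133/0.099 = 11.44 min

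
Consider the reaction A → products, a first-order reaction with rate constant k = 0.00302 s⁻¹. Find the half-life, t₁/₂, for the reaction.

229.5 s

Step 1: For a first-order reaction, t₁/₂ = ln(2)/k
Step 2: t₁/₂ = ln(2)/0.00302
Step 3: t₁/₂ = 0.6931/0.00302 = 229.5 s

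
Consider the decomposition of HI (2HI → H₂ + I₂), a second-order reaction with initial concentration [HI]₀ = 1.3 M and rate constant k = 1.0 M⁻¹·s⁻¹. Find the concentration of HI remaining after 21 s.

0.04594 M

Step 1: For a second-order reaction: 1/[HI] = 1/[HI]₀ + kt
Step 2: 1/[HI] = 1/1.3 + 1.0 × 21
Step 3: 1/[HI] = 0.7692 + 21 = 21.77
Step 4: [HI] = 1/21.77 = 0.04594 M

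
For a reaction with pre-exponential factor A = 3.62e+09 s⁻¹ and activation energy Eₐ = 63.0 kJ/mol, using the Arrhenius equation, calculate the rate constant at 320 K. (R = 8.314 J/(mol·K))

1.88e-01 s⁻¹

Step 1: Use the Arrhenius equation: k = A × exp(-Eₐ/RT)
Step 2: Convert Eₐ to J/mol: 63.0 kJ/mol = 63000 J/mol
Step 3: Calculate the exponent: -Eₐ/(RT) = -63000/(8.314 × 320) = -23.67994
Step 4: k = 3.62e+09 × exp(-23.67994)
Step 5: k = 3.62e+09 × 5.19915e-11 = 1.8821e-01 s⁻¹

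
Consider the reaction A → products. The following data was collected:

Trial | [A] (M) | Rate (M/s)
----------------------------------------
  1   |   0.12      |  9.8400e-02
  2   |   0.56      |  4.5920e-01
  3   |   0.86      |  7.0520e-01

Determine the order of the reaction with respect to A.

first order (1)

Step 1: Compare trials to find order n where rate₂/rate₁ = ([A]₂/[A]₁)^n
Step 2: rate₂/rate₁ = 4.5920e-01/9.8400e-02 = 4.667
Step 3: [A]₂/[A]₁ = 0.56/0.12 = 4.667
Step 4: n = ln(4.667)/ln(4.667) = 1.00 ≈ 1
Step 5: The reaction is first order in A.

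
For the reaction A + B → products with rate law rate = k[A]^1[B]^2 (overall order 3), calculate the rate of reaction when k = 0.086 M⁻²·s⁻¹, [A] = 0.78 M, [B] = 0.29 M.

0.005641 M/s

Step 1: The rate law is rate = k[A]^1[B]^2, overall order = 1+2 = 3
Step 2: Substitute values: rate = 0.086 × (0.78)^1 × (0.29)^2
Step 3: rate = 0.086 × 0.78 × 0.0841 = 0.00564143 M/s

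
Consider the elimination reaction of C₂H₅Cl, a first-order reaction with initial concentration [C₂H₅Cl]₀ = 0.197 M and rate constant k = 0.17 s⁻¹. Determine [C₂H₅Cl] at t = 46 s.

7.912e-05 M

Step 1: For a first-order reaction: [C₂H₅Cl] = [C₂H₅Cl]₀ × e^(-kt)
Step 2: [C₂H₅Cl] = 0.197 × e^(-0.17 × 46)
Step 3: [C₂H₅Cl] = 0.197 × e^(-7.82)
Step 4: [C₂H₅Cl] = 0.197 × 0.000401622 = 7.912e-05 M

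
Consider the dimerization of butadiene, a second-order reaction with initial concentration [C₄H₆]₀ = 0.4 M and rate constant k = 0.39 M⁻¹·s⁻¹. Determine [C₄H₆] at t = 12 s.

0.1393 M

Step 1: For a second-order reaction: 1/[C₄H₆] = 1/[C₄H₆]₀ + kt
Step 2: 1/[C₄H₆] = 1/0.4 + 0.39 × 12
Step 3: 1/[C₄H₆] = 2.5 + 4.68 = 7.18
Step 4: [C₄H₆] = 1/7.18 = 0.1393 M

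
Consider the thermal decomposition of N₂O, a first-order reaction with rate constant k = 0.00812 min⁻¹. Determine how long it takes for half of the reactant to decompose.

85.36 min

Step 1: For a first-order reaction, t₁/₂ = ln(2)/k
Step 2: t₁/₂ = ln(2)/0.00812
Step 3: t₁/₂ = 0.6931/0.00812 = 85.36 min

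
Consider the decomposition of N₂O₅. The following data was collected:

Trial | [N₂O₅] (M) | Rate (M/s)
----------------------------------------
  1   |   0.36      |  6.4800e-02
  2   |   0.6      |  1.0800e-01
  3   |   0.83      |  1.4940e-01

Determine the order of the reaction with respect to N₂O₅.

first order (1)

Step 1: Compare trials to find order n where rate₂/rate₁ = ([N₂O₅]₂/[N₂O₅]₁)^n
Step 2: rate₂/rate₁ = 1.0800e-01/6.4800e-02 = 1.667
Step 3: [N₂O₅]₂/[N₂O₅]₁ = 0.6/0.36 = 1.667
Step 4: n = ln(1.667)/ln(1.667) = 1.00 ≈ 1
Step 5: The reaction is first order in N₂O₅.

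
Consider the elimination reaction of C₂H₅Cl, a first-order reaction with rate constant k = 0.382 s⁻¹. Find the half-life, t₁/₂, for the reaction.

1.815 s

Step 1: For a first-order reaction, t₁/₂ = ln(2)/k
Step 2: t₁/₂ = ln(2)/0.382
Step 3: t₁/₂ = 0.6931/0.382 = 1.815 s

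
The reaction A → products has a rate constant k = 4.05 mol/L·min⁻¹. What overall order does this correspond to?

zeroth order (0)

Step 1: The units of k for an nth-order reaction are (concentration)^(1-n)·(time)⁻¹.
Step 2: Here k has units mol/L·min⁻¹, so the concentration exponent is 1.
Step 3: 1 - n = 1 ⇒ n = 0. The reaction is zeroth order.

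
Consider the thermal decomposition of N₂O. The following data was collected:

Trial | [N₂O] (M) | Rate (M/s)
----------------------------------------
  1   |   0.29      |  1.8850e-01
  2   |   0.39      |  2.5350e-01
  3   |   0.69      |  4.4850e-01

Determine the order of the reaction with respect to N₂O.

first order (1)

Step 1: Compare trials to find order n where rate₂/rate₁ = ([N₂O]₂/[N₂O]₁)^n
Step 2: rate₂/rate₁ = 2.5350e-01/1.8850e-01 = 1.345
Step 3: [N₂O]₂/[N₂O]₁ = 0.39/0.29 = 1.345
Step 4: n = ln(1.345)/ln(1.345) = 1.00 ≈ 1
Step 5: The reaction is first order in N₂O.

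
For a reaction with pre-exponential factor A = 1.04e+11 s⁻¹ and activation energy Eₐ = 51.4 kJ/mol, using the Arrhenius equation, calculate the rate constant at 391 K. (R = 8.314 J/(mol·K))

1.41e+04 s⁻¹

Step 1: Use the Arrhenius equation: k = A × exp(-Eₐ/RT)
Step 2: Convert Eₐ to J/mol: 51.4 kJ/mol = 51400 J/mol
Step 3: Calculate the exponent: -Eₐ/(RT) = -51400/(8.314 × 391) = -15.81162
Step 4: k = 1.04e+11 × exp(-15.81162)
Step 5: k = 1.04e+11 × 1.35863e-07 = 1.4130e+04 s⁻¹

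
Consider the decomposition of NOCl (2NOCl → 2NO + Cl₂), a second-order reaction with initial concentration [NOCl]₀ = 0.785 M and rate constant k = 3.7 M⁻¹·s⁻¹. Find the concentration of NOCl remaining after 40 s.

0.006699 M

Step 1: For a second-order reaction: 1/[NOCl] = 1/[NOCl]₀ + kt
Step 2: 1/[NOCl] = 1/0.785 + 3.7 × 40
Step 3: 1/[NOCl] = 1.274 + 148 = 149.3
Step 4: [NOCl] = 1/149.3 = 0.006699 M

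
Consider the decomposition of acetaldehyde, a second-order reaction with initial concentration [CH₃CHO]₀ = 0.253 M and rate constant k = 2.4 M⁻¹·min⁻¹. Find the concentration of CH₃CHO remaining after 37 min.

0.01078 M

Step 1: For a second-order reaction: 1/[CH₃CHO] = 1/[CH₃CHO]₀ + kt
Step 2: 1/[CH₃CHO] = 1/0.253 + 2.4 × 37
Step 3: 1/[CH₃CHO] = 3.953 + 88.8 = 92.75
Step 4: [CH₃CHO] = 1/92.75 = 0.01078 M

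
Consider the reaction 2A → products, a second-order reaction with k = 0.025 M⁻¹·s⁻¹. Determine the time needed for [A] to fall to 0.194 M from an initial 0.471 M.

121.3 s

Step 1: For second-order: t = (1/[A] - 1/[A]₀)/k
Step 2: t = (1/0.194 - 1/0.471)/0.025
Step 3: t = (5.155 - 2.123)/0.025
Step 4: t = 3.031/0.025 = 121.3 s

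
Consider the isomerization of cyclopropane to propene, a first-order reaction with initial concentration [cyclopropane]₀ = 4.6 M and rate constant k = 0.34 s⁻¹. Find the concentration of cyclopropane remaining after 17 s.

0.01421 M

Step 1: For a first-order reaction: [cyclopropane] = [cyclopropane]₀ × e^(-kt)
Step 2: [cyclopropane] = 4.6 × e^(-0.34 × 17)
Step 3: [cyclopropane] = 4.6 × e^(-5.78)
Step 4: [cyclopropane] = 4.6 × 0.00308872 = 0.01421 M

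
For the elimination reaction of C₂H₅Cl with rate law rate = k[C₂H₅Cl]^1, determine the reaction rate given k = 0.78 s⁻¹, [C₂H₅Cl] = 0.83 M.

0.6474 M/s

Step 1: Identify the rate law: rate = k[C₂H₅Cl]^1
Step 2: Substitute values: rate = 0.78 × (0.83)^1
Step 3: Calculate: rate = 0.78 × 0.83 = 0.6474 M/s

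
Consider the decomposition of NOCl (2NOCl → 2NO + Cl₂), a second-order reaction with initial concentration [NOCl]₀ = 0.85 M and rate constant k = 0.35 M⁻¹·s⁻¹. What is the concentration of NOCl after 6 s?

0.3052 M

Step 1: For a second-order reaction: 1/[NOCl] = 1/[NOCl]₀ + kt
Step 2: 1/[NOCl] = 1/0.85 + 0.35 × 6
Step 3: 1/[NOCl] = 1.176 + 2.1 = 3.276
Step 4: [NOCl] = 1/3.276 = 0.3052 M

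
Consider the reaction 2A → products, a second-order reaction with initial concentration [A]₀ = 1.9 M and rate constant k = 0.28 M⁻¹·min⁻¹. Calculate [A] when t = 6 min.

0.4532 M

Step 1: For a second-order reaction: 1/[A] = 1/[A]₀ + kt
Step 2: 1/[A] = 1/1.9 + 0.28 × 6
Step 3: 1/[A] = 0.5263 + 1.68 = 2.206
Step 4: [A] = 1/2.206 = 0.4532 M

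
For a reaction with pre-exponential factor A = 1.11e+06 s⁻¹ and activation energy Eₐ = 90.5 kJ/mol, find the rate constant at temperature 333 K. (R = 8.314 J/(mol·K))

7.06e-09 s⁻¹

Step 1: Use the Arrhenius equation: k = A × exp(-Eₐ/RT)
Step 2: Convert Eₐ to J/mol: 90.5 kJ/mol = 90500 J/mol
Step 3: Calculate the exponent: -Eₐ/(RT) = -90500/(8.314 × 333) = -32.68845
Step 4: k = 1.11e+06 × exp(-32.68845)
Step 5: k = 1.11e+06 × 6.36190e-15 = 7.0617e-09 s⁻¹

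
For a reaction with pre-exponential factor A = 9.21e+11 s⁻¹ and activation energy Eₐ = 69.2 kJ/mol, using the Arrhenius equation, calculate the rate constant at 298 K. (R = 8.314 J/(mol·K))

6.83e-01 s⁻¹

Step 1: Use the Arrhenius equation: k = A × exp(-Eₐ/RT)
Step 2: Convert Eₐ to J/mol: 69.2 kJ/mol = 69200 J/mol
Step 3: Calculate the exponent: -Eₐ/(RT) = -69200/(8.314 × 298) = -27.93057
Step 4: k = 9.21e+11 × exp(-27.93057)
Step 5: k = 9.21e+11 × 7.41152e-13 = 6.8260e-01 s⁻¹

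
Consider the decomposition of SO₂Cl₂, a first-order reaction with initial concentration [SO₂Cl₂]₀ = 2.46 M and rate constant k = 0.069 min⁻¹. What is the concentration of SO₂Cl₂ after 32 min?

0.2704 M

Step 1: For a first-order reaction: [SO₂Cl₂] = [SO₂Cl₂]₀ × e^(-kt)
Step 2: [SO₂Cl₂] = 2.46 × e^(-0.069 × 32)
Step 3: [SO₂Cl₂] = 2.46 × e^(-2.208)
Step 4: [SO₂Cl₂] = 2.46 × 0.10992 = 0.2704 M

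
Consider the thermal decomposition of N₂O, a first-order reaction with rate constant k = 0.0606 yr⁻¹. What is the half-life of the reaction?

11.44 yr

Step 1: For a first-order reaction, t₁/₂ = ln(2)/k
Step 2: t₁/₂ = ln(2)/0.0606
Step 3: t₁/₂ = 0.6931/0.0606 = 11.44 yr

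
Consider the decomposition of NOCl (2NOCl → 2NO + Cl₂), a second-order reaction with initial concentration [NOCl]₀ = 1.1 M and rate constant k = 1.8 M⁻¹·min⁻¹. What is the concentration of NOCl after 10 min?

0.05288 M

Step 1: For a second-order reaction: 1/[NOCl] = 1/[NOCl]₀ + kt
Step 2: 1/[NOCl] = 1/1.1 + 1.8 × 10
Step 3: 1/[NOCl] = 0.9091 + 18 = 18.91
Step 4: [NOCl] = 1/18.91 = 0.05288 M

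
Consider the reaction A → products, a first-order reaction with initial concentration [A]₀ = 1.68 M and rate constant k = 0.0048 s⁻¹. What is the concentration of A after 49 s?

1.328 M

Step 1: For a first-order reaction: [A] = [A]₀ × e^(-kt)
Step 2: [A] = 1.68 × e^(-0.0048 × 49)
Step 3: [A] = 1.68 × e^(-0.2352)
Step 4: [A] = 1.68 × 0.790413 = 1.328 M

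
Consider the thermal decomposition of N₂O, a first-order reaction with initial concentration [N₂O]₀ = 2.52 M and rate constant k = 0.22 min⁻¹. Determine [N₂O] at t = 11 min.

0.2241 M

Step 1: For a first-order reaction: [N₂O] = [N₂O]₀ × e^(-kt)
Step 2: [N₂O] = 2.52 × e^(-0.22 × 11)
Step 3: [N₂O] = 2.52 × e^(-2.42)
Step 4: [N₂O] = 2.52 × 0.0889216 = 0.2241 M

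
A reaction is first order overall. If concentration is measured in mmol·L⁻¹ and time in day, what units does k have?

day⁻¹

Step 1: For overall order n, rate = k × (concentration)^n.
Step 2: Rate has units mmol·L⁻¹·day⁻¹; concentration term has units (mmol·L⁻¹)^1.
Step 3: k = rate / (concentration)^n, so units of k = (mmol·L⁻¹)^(1-1)·day⁻¹ = day⁻¹.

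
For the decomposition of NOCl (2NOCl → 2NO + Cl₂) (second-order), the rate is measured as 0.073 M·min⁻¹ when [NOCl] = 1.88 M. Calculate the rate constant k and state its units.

0.02065 M⁻¹·min⁻¹

Step 1: rate = k[NOCl]^2, so k = rate / [NOCl]^2.
Step 2: k = 0.073 / (1.88)^2 = 0.073 / 3.534.
Step 3: k = 0.02065 M⁻¹·min⁻¹.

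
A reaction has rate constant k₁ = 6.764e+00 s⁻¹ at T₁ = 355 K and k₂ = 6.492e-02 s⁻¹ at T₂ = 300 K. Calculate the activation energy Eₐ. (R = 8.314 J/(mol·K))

74.8 kJ/mol

Step 1: Use the two-temperature Arrhenius form: ln(k₂/k₁) = -Eₐ/R × (1/T₂ - 1/T₁)
Step 2: ln(k₂/k₁) = ln(6.492e-02/6.764e+00) = ln(0.00959787) = -4.64621
Step 3: 1/T₂ - 1/T₁ = 1/300 - 1/355 = 5.164319e-04 K⁻¹
Step 4: Eₐ = -R × ln(k₂/k₁) / (1/T₂ - 1/T₁) = -8.314 × -4.64621 / 5.164319e-04
Step 5: Eₐ = 7.4799e+04 J/mol = 74.8 kJ/mol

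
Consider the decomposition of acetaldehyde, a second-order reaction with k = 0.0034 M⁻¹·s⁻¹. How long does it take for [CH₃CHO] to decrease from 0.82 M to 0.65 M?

93.81 s

Step 1: For second-order: t = (1/[CH₃CHO] - 1/[CH₃CHO]₀)/k
Step 2: t = (1/0.65 - 1/0.82)/0.0034
Step 3: t = (1.538 - 1.22)/0.0034
Step 4: t = 0.3189/0.0034 = 93.81 s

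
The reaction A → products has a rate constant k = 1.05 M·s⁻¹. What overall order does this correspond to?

zeroth order (0)

Step 1: The units of k for an nth-order reaction are (concentration)^(1-n)·(time)⁻¹.
Step 2: Here k has units M·s⁻¹, so the concentration exponent is 1.
Step 3: 1 - n = 1 ⇒ n = 0. The reaction is zeroth order.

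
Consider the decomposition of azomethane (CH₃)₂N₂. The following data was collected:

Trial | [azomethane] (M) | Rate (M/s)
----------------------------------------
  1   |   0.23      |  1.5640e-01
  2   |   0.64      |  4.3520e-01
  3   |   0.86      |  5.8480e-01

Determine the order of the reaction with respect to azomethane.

first order (1)

Step 1: Compare trials to find order n where rate₂/rate₁ = ([azomethane]₂/[azomethane]₁)^n
Step 2: rate₂/rate₁ = 4.3520e-01/1.5640e-01 = 2.783
Step 3: [azomethane]₂/[azomethane]₁ = 0.64/0.23 = 2.783
Step 4: n = ln(2.783)/ln(2.783) = 1.00 ≈ 1
Step 5: The reaction is first order in azomethane.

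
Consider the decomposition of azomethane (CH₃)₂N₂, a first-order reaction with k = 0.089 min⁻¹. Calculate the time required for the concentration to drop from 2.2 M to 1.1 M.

7.788 min

Step 1: For first-order: t = ln([azomethane]₀/[azomethane])/k
Step 2: t = ln(2.2/1.1)/0.089
Step 3: t = ln(2)/0.089
Step 4: t = 0.6931/0.089 = 7.788 min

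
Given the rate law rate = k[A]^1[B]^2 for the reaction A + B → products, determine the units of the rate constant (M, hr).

M⁻²·hr⁻¹

Step 1: Overall order = 1 + 2 = 3.
Step 2: rate has units M·hr⁻¹; [A]^1[B]^2 has units M^3.
Step 3: k = rate/([A]^1[B]^2), so units of k = M^(1-3)·hr⁻¹ = M⁻²·hr⁻¹.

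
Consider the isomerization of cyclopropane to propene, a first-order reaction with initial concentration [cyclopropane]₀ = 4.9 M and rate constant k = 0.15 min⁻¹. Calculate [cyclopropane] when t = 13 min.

0.6971 M

Step 1: For a first-order reaction: [cyclopropane] = [cyclopropane]₀ × e^(-kt)
Step 2: [cyclopropane] = 4.9 × e^(-0.15 × 13)
Step 3: [cyclopropane] = 4.9 × e^(-1.95)
Step 4: [cyclopropane] = 4.9 × 0.142274 = 0.6971 M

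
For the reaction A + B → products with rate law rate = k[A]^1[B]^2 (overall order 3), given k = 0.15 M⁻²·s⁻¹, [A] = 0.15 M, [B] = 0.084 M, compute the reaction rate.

0.0001588 M/s

Step 1: The rate law is rate = k[A]^1[B]^2, overall order = 1+2 = 3
Step 2: Substitute values: rate = 0.15 × (0.15)^1 × (0.084)^2
Step 3: rate = 0.15 × 0.15 × 0.007056 = 0.00015876 M/s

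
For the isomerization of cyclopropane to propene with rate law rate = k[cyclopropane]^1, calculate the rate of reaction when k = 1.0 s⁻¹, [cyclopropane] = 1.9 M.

1.9 M/s

Step 1: Identify the rate law: rate = k[cyclopropane]^1
Step 2: Substitute values: rate = 1.0 × (1.9)^1
Step 3: Calculate: rate = 1.0 × 1.9 = 1.9 M/s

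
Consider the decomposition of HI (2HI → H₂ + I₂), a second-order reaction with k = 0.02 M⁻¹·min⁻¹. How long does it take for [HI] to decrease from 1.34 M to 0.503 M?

62.09 min

Step 1: For second-order: t = (1/[HI] - 1/[HI]₀)/k
Step 2: t = (1/0.503 - 1/1.34)/0.02
Step 3: t = (1.988 - 0.7463)/0.02
Step 4: t = 1.242/0.02 = 62.09 min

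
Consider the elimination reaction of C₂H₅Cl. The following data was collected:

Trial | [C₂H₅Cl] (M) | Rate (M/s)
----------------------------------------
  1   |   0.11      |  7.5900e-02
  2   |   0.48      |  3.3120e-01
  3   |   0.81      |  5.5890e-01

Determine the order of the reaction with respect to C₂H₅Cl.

first order (1)

Step 1: Compare trials to find order n where rate₂/rate₁ = ([C₂H₅Cl]₂/[C₂H₅Cl]₁)^n
Step 2: rate₂/rate₁ = 3.3120e-01/7.5900e-02 = 4.364
Step 3: [C₂H₅Cl]₂/[C₂H₅Cl]₁ = 0.48/0.11 = 4.364
Step 4: n = ln(4.364)/ln(4.364) = 1.00 ≈ 1
Step 5: The reaction is first order in C₂H₅Cl.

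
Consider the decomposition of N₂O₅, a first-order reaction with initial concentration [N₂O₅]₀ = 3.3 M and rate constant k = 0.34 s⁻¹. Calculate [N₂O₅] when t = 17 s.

0.01019 M

Step 1: For a first-order reaction: [N₂O₅] = [N₂O₅]₀ × e^(-kt)
Step 2: [N₂O₅] = 3.3 × e^(-0.34 × 17)
Step 3: [N₂O₅] = 3.3 × e^(-5.78)
Step 4: [N₂O₅] = 3.3 × 0.00308872 = 0.01019 M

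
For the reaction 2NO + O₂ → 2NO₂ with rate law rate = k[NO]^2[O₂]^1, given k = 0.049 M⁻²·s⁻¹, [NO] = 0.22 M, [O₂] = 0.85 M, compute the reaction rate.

0.002016 M/s

Step 1: The rate law is rate = k[NO]^2[O₂]^1
Step 2: Substitute: rate = 0.049 × (0.22)^2 × (0.85)^1
Step 3: rate = 0.049 × 0.0484 × 0.85 = 0.00201586 M/s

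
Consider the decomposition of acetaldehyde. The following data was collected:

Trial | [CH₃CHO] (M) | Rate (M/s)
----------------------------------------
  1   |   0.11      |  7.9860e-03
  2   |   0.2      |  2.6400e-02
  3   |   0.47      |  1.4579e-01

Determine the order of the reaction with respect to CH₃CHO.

second order (2)

Step 1: Compare trials to find order n where rate₂/rate₁ = ([CH₃CHO]₂/[CH₃CHO]₁)^n
Step 2: rate₂/rate₁ = 2.6400e-02/7.9860e-03 = 3.306
Step 3: [CH₃CHO]₂/[CH₃CHO]₁ = 0.2/0.11 = 1.818
Step 4: n = ln(3.306)/ln(1.818) = 2.00 ≈ 2
Step 5: The reaction is second order in CH₃CHO.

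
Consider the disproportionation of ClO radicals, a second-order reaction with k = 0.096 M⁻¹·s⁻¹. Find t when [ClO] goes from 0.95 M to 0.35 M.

18.8 s

Step 1: For second-order: t = (1/[ClO] - 1/[ClO]₀)/k
Step 2: t = (1/0.35 - 1/0.95)/0.096
Step 3: t = (2.857 - 1.053)/0.096
Step 4: t = 1.805/0.096 = 18.8 s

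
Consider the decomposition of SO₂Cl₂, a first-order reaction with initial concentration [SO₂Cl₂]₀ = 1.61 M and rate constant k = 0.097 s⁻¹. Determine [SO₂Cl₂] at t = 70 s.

0.001811 M

Step 1: For a first-order reaction: [SO₂Cl₂] = [SO₂Cl₂]₀ × e^(-kt)
Step 2: [SO₂Cl₂] = 1.61 × e^(-0.097 × 70)
Step 3: [SO₂Cl₂] = 1.61 × e^(-6.79)
Step 4: [SO₂Cl₂] = 1.61 × 0.00112497 = 0.001811 M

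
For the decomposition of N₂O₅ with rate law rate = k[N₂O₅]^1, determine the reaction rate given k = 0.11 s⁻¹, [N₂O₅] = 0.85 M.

0.0935 M/s

Step 1: Identify the rate law: rate = k[N₂O₅]^1
Step 2: Substitute values: rate = 0.11 × (0.85)^1
Step 3: Calculate: rate = 0.11 × 0.85 = 0.0935 M/s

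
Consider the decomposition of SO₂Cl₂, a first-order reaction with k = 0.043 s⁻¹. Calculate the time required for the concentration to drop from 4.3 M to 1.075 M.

32.24 s

Step 1: For first-order: t = ln([SO₂Cl₂]₀/[SO₂Cl₂])/k
Step 2: t = ln(4.3/1.075)/0.043
Step 3: t = ln(4)/0.043
Step 4: t = 1.386/0.043 = 32.24 s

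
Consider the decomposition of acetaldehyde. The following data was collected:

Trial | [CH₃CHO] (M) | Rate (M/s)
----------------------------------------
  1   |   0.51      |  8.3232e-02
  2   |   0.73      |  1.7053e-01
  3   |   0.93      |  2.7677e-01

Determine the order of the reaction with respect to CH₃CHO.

second order (2)

Step 1: Compare trials to find order n where rate₂/rate₁ = ([CH₃CHO]₂/[CH₃CHO]₁)^n
Step 2: rate₂/rate₁ = 1.7053e-01/8.3232e-02 = 2.049
Step 3: [CH₃CHO]₂/[CH₃CHO]₁ = 0.73/0.51 = 1.431
Step 4: n = ln(2.049)/ln(1.431) = 2.00 ≈ 2
Step 5: The reaction is second order in CH₃CHO.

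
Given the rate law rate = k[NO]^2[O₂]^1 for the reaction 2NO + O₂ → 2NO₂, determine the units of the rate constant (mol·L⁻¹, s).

(mol·L⁻¹)⁻²·s⁻¹

Step 1: Overall order = 2 + 1 = 3.
Step 2: rate has units mol·L⁻¹·s⁻¹; [NO]^2[O₂]^1 has units (mol·L⁻¹)^3.
Step 3: k = rate/([NO]^2[O₂]^1), so units of k = (mol·L⁻¹)^(1-3)·s⁻¹ = (mol·L⁻¹)⁻²·s⁻¹.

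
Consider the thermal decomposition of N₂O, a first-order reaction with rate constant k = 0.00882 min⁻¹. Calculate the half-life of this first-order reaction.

78.59 min

Step 1: For a first-order reaction, t₁/₂ = ln(2)/k
Step 2: t₁/₂ = ln(2)/0.00882
Step 3: t₁/₂ = 0.6931/0.00882 = 78.59 min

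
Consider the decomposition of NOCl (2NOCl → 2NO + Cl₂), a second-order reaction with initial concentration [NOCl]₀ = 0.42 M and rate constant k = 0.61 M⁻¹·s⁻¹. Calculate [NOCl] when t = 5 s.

0.1841 M

Step 1: For a second-order reaction: 1/[NOCl] = 1/[NOCl]₀ + kt
Step 2: 1/[NOCl] = 1/0.42 + 0.61 × 5
Step 3: 1/[NOCl] = 2.381 + 3.05 = 5.431
Step 4: [NOCl] = 1/5.431 = 0.1841 M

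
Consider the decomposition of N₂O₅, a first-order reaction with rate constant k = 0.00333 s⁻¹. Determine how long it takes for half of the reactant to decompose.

208.2 s

Step 1: For a first-order reaction, t₁/₂ = ln(2)/k
Step 2: t₁/₂ = ln(2)/0.00333
Step 3: t₁/₂ = 0.6931/0.00333 = 208.2 s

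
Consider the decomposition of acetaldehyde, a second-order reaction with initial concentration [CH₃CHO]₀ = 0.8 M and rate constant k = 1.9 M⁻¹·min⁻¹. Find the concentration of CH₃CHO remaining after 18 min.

0.02821 M

Step 1: For a second-order reaction: 1/[CH₃CHO] = 1/[CH₃CHO]₀ + kt
Step 2: 1/[CH₃CHO] = 1/0.8 + 1.9 × 18
Step 3: 1/[CH₃CHO] = 1.25 + 34.2 = 35.45
Step 4: [CH₃CHO] = 1/35.45 = 0.02821 M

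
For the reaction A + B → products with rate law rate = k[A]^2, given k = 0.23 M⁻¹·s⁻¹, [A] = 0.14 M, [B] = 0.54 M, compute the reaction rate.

0.004508 M/s

Step 1: The rate law is rate = k[A]^2
Step 2: Note that the rate does not depend on [B] (zero order in B).
Step 3: rate = 0.23 × (0.14)^2 = 0.004508 M/s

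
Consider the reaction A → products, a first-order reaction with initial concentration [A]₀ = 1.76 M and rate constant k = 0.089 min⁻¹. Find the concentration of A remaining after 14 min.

0.5063 M

Step 1: For a first-order reaction: [A] = [A]₀ × e^(-kt)
Step 2: [A] = 1.76 × e^(-0.089 × 14)
Step 3: [A] = 1.76 × e^(-1.246)
Step 4: [A] = 1.76 × 0.287653 = 0.5063 M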